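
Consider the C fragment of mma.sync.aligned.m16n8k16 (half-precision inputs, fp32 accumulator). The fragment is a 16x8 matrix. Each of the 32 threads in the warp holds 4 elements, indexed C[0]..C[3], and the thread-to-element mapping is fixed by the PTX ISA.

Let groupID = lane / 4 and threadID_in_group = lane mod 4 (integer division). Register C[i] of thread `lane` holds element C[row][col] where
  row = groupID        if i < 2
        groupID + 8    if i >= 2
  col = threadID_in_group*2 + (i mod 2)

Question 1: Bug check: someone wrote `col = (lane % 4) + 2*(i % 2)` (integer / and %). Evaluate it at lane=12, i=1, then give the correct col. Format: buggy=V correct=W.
`(lane % 4) + 2*(i % 2)`[12,1]->2
12: gid=3,tid=0
[1] (3+0,0*2+1) = (3,1)
col: 2 vs 1

buggy=2 correct=1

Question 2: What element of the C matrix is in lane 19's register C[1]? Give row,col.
4,7

lane 19: G=4 (19/4), T=3 (19%4)
i=1: r=4+0=4, c=3*2+1=7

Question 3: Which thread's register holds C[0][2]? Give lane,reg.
r:0=>grp=0,rB=0  c:2=>tig=1,lo=0
L=0*4+1=1  i=0*2+0=0

1,0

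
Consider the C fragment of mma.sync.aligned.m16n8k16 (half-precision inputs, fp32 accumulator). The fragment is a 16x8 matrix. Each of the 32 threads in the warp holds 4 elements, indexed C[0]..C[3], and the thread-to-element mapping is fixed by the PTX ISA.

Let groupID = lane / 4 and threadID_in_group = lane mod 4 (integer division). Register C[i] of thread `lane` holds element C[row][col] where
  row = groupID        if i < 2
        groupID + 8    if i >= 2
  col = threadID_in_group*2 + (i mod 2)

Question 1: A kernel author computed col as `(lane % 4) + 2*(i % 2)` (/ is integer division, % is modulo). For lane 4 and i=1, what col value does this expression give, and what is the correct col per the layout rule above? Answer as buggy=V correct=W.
buggy=2 correct=1

`(lane % 4) + 2*(i % 2)`[4,1]->2
4: gid=1,tid=0
[1] (1+0,0*2+1) = (1,1)
col: 2 vs 1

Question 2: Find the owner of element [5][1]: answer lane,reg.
20,1

r: 5->gid=5,r8=0  c: 1->tid=0,i&1=1
L=5*4+0=20  i=0*2+1=1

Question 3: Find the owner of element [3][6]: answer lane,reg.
15,0

r=3→G=3,rhi=0  c=6→T=3,p=0
L=3*4+3=15  i=0*2+0=0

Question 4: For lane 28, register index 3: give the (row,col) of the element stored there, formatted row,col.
lane 28: gr=7 (28/4), th=0 (28%4)
i=3: r=7+8=15, c=0*2+1=1

15,1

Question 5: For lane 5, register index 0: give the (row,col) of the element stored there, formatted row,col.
L=5->gid=5>>2=1, tid=5&3=1
[0]->row 1+0=1  col 1·2+0=2

1,2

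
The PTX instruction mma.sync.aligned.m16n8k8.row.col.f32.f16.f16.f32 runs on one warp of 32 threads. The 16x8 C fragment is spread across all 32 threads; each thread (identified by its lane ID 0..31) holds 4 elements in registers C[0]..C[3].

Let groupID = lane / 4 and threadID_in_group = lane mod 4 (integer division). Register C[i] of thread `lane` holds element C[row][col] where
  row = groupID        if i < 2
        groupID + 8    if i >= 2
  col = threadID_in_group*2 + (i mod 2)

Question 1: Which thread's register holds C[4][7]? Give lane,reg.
r=4->g=4,rb=0  c=7->t=3,b0=1
L=4*4+3=19  i=0*2+1=1

19,1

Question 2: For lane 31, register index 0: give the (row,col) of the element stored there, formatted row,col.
lane 31→31/4=7, 31 mod 4=3
i=0  r:7+0→7  c:2·3+0→6

7,6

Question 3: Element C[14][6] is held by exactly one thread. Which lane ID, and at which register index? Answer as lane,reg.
r: 14->gid=6,r8=1  c: 6->tid=3,i&1=0
L=6*4+3=27  i=1*2+0=2

27,2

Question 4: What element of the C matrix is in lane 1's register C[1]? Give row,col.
1: grp=0,tig=1
[1] (0+0,1*2+1) = (0,3)

0,3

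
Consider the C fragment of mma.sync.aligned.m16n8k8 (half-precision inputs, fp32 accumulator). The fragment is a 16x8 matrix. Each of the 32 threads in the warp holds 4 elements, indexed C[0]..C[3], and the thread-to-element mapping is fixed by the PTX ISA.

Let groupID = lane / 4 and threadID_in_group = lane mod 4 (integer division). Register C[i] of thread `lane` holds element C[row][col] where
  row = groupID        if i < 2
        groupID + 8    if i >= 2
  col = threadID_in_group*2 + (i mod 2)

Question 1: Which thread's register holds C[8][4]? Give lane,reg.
r:8=>grp=0,rB=1  c:4=>tig=2,lo=0
L=0*4+2=2  i=1*2+0=2

2,2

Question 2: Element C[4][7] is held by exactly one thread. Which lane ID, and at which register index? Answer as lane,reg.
19,1

r: 4->gid=4,r8=0  c: 7->tid=3,i&1=1
L=4*4+3=19  i=0*2+1=1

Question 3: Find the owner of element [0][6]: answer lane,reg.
r:0=>grp=0,rB=0  c:6=>tig=3,lo=0
L=0*4+3=3  i=0*2+0=0

3,0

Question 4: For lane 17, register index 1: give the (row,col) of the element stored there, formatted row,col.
4,3

17: G=4,T=1
[1] (4+0,1*2+1) = (4,3)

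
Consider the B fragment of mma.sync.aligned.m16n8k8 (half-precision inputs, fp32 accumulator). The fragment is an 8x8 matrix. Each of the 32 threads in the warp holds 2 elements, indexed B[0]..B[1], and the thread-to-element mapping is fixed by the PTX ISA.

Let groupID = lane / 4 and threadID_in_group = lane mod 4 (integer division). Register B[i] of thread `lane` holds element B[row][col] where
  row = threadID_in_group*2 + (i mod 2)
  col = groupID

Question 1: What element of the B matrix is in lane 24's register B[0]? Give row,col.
0,6

L=24->gid=24>>2=6, tid=24&3=0
[0]->row 0·2+0=0  col gid=6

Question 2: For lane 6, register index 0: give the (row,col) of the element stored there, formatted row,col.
6: g=1,t=2
[0] (2*2+0,1) = (4,1)

4,1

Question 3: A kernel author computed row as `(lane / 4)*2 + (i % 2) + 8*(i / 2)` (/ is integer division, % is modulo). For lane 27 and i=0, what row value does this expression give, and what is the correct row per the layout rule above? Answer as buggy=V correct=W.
buggy=12 correct=6

`(lane / 4)*2 + (i % 2) + 8*(i / 2)`[27,0]⇒12
L=27⇒gr=27>>2=6, th=27&3=3
[0]⇒row 3·2+0=6  col gr=6
row: 12 vs 6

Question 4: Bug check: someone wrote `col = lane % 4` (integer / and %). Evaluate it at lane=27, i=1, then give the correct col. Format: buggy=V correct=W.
buggy=3 correct=6

`lane % 4`[27,1]⇒3
lane 27⇒27/4=6, 27 mod 4=3
i=1  r:2·3+1⇒7  c:6
col: 3 vs 6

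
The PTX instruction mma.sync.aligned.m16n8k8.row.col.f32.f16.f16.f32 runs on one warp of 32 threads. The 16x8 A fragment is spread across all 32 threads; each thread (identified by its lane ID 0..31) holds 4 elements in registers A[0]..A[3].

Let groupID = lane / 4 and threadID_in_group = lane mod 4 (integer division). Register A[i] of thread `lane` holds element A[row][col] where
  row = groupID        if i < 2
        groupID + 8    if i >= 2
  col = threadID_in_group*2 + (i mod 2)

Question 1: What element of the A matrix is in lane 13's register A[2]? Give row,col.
lane 13->13/4=3, 13 mod 4=1
i=2  r:3+8->11  c:2·1+0->2

11,2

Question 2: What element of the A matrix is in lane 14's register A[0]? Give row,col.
3,4

L=14=>grp=14>>2=3, tig=14&3=2
[0]=>row 3+0=3  col 2·2+0=4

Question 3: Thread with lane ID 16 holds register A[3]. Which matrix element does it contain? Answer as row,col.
12,1

lane 16=>16/4=4, 16 mod 4=0
i=3  r:4+8=>12  c:2·0+1=>1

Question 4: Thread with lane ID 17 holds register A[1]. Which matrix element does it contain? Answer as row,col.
lane 17: gid=4 (17/4), tid=1 (17%4)
i=1: r=4+0=4, c=1*2+1=3

4,3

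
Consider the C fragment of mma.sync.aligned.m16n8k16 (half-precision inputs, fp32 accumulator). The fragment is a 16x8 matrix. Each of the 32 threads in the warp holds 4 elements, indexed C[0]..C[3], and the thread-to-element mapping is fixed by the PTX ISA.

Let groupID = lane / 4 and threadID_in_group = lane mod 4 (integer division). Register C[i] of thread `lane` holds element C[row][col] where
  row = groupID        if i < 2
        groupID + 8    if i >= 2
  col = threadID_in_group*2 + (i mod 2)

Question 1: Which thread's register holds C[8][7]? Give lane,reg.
r=8→G=0,rhi=1  c=7→T=3,p=1
L=0*4+3=3  i=1*2+1=3

3,3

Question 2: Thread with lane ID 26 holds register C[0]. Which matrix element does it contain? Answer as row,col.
26: gid=6,tid=2
[0] (6+0,2*2+0) = (6,4)

6,4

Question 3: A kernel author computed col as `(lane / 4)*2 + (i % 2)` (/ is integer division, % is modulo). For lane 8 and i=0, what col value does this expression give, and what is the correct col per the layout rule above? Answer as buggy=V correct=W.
`(lane / 4)*2 + (i % 2)`[8,0]⇒4
lane 8: gr=2 (8/4), th=0 (8%4)
i=0: r=2+0=2, c=0*2+0=0
col: 4 vs 0

buggy=4 correct=0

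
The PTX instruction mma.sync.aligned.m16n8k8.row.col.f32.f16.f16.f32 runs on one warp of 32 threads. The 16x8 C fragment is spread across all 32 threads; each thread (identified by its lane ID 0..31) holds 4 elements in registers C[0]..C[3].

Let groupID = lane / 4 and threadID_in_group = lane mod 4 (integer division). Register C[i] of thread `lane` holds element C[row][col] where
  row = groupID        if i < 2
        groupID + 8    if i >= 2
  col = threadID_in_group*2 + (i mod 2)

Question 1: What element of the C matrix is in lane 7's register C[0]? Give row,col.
7: gid=1,tid=3
[0] (1+0,3*2+0) = (1,6)

1,6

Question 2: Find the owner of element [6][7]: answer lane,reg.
r=6->g=6,rb=0  c=7->t=3,b0=1
L=6*4+3=27  i=0*2+1=1

27,1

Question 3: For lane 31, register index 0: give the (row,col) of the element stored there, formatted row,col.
7,6

L=31⇒gr=31>>2=7, th=31&3=3
[0]⇒row 7+0=7  col 3·2+0=6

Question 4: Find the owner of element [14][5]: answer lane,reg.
26,3

r: 14->gid=6,r8=1  c: 5->tid=2,i&1=1
L=6*4+2=26  i=1*2+1=3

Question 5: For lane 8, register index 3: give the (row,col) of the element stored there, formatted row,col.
lane 8=>8/4=2, 8 mod 4=0
i=3  r:2+8=>10  c:2·0+1=>1

10,1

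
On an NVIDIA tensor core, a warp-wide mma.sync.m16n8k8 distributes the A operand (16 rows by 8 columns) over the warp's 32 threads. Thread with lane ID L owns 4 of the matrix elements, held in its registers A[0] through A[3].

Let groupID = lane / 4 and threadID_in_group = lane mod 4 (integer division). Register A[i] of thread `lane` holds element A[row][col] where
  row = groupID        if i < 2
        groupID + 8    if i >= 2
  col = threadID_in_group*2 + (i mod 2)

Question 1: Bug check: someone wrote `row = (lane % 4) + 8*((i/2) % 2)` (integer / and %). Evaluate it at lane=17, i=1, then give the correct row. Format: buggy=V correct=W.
buggy=1 correct=4

`(lane % 4) + 8*((i/2) % 2)`[17,1]->1
lane 17: g=4 (17/4), t=1 (17%4)
i=1: r=4+0=4, c=1*2+1=3
row: 1 vs 4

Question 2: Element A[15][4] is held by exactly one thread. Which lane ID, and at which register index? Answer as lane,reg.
r=15⇒gr=7,Rb=1  c=4⇒th=2,odd=0
L=7*4+2=30  i=1*2+0=2

30,2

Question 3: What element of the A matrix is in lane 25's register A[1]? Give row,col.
6,3

L=25⇒gr=25>>2=6, th=25&3=1
[1]⇒row 6+0=6  col 1·2+1=3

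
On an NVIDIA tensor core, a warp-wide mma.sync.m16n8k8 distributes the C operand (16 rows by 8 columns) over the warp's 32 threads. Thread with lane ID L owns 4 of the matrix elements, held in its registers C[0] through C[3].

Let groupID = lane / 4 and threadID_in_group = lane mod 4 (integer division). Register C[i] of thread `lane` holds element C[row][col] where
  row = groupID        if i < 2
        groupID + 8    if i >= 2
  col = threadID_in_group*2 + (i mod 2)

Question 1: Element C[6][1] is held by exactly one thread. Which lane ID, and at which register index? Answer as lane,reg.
24,1

r=6->g=6,rb=0  c=1->t=0,b0=1
L=6*4+0=24  i=0*2+1=1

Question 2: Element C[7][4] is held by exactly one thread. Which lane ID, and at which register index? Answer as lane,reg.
30,0

r:7=>grp=7,rB=0  c:4=>tig=2,lo=0
L=7*4+2=30  i=0*2+0=0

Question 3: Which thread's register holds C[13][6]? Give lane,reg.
23,2

r=13⇒gr=5,Rb=1  c=6⇒th=3,odd=0
L=5*4+3=23  i=1*2+0=2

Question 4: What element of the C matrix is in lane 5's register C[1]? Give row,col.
1,3

lane 5⇒5/4=1, 5 mod 4=1
i=1  r:1+0⇒1  c:2·1+1⇒3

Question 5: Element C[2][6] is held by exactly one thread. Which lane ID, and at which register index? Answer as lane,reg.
11,0

r=2⇒gr=2,Rb=0  c=6⇒th=3,odd=0
L=2*4+3=11  i=0*2+0=0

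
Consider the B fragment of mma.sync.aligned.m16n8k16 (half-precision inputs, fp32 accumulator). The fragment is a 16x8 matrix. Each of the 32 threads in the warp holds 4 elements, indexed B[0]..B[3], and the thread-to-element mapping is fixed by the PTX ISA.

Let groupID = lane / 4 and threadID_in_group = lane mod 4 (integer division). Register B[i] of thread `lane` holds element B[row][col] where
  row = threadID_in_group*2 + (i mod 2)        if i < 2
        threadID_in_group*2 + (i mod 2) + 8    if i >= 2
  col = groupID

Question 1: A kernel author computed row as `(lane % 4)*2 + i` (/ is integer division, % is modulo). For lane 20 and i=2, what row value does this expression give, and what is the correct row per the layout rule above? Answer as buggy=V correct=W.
`(lane % 4)*2 + i`[20,2]=>2
lane 20=>20/4=5, 20 mod 4=0
i=2  r:2·0+0+8=>8  c:5
row: 2 vs 8

buggy=2 correct=8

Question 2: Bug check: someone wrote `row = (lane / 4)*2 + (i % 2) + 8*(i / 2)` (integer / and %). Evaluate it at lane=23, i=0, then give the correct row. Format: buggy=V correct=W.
`(lane / 4)*2 + (i % 2) + 8*(i / 2)`[23,0]->10
lane 23->23/4=5, 23 mod 4=3
i=0  r:2·3+0+0->6  c:5
row: 10 vs 6

buggy=10 correct=6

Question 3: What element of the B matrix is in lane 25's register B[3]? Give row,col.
11,6

25: grp=6,tig=1
[3] (1*2+1+8,6) = (11,6)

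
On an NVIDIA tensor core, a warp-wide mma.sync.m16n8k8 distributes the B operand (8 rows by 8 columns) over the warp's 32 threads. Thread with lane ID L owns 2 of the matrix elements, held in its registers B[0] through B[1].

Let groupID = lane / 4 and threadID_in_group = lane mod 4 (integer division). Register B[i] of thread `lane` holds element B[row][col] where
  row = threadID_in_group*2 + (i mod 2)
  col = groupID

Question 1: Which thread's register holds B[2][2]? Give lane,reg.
9,0

c=2⇒gr=2  r=2⇒th=1,odd=0
L=2*4+1=9  i=0=0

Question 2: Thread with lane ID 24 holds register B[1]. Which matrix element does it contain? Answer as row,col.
L=24->g=24>>2=6, t=24&3=0
[1]->row 0·2+1=1  col g=6

1,6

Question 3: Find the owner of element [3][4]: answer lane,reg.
c=4→G=4  r=3→T=1,p=1
L=4*4+1=17  i=1=1

17,1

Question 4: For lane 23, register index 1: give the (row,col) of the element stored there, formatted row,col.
lane 23: grp=5 (23/4), tig=3 (23%4)
i=1: r=3*2+1=7, c=grp=5

7,5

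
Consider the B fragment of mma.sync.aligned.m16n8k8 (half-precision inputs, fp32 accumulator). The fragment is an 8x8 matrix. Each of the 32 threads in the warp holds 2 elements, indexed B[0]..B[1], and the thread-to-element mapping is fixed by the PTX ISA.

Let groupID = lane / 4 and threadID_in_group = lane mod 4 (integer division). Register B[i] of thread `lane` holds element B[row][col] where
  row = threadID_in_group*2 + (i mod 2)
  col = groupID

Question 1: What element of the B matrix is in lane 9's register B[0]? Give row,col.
2,2

L=9->g=9>>2=2, t=9&3=1
[0]->row 1·2+0=2  col g=2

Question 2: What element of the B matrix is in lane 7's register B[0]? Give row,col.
L=7=>grp=7>>2=1, tig=7&3=3
[0]=>row 3·2+0=6  col grp=1

6,1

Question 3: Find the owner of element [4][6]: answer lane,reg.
c:6=>grp=6  r:4=>tig=2,lo=0
L=6*4+2=26  i=0=0

26,0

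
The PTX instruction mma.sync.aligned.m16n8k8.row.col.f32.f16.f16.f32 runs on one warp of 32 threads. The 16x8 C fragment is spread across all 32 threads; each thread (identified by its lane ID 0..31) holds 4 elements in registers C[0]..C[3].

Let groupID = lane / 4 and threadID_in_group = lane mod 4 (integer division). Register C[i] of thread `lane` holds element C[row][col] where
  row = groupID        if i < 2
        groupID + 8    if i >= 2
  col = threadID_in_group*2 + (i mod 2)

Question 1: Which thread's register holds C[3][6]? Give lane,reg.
15,0

r=3⇒gr=3,Rb=0  c=6⇒th=3,odd=0
L=3*4+3=15  i=0*2+0=0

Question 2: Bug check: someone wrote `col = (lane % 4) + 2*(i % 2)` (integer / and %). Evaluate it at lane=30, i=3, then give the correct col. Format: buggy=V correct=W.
`(lane % 4) + 2*(i % 2)`[30,3]->4
lane 30: gid=7 (30/4), tid=2 (30%4)
i=3: r=7+8=15, c=2*2+1=5
col: 4 vs 5

buggy=4 correct=5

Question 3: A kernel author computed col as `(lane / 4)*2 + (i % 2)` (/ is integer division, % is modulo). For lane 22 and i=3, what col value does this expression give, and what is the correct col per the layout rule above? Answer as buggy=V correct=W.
buggy=11 correct=5

`(lane / 4)*2 + (i % 2)`[22,3]->11
lane 22: gid=5 (22/4), tid=2 (22%4)
i=3: r=5+8=13, c=2*2+1=5
col: 11 vs 5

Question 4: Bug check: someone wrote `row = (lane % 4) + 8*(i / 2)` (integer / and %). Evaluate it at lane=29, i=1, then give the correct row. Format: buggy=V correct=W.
`(lane % 4) + 8*(i / 2)`[29,1]→1
lane 29→29/4=7, 29 mod 4=1
i=1  r:7+0→7  c:2·1+1→3
row: 1 vs 7

buggy=1 correct=7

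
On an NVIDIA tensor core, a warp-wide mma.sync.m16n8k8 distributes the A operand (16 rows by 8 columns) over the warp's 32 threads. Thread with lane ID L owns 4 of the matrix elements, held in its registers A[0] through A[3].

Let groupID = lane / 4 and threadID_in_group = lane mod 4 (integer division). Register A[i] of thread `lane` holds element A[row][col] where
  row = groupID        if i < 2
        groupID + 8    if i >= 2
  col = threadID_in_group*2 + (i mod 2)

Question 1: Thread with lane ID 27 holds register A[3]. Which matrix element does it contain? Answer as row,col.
lane 27: grp=6 (27/4), tig=3 (27%4)
i=3: r=6+8=14, c=3*2+1=7

14,7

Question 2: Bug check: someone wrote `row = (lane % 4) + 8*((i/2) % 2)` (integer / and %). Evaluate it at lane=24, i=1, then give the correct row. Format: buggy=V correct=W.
`(lane % 4) + 8*((i/2) % 2)`[24,1]⇒0
24: gr=6,th=0
[1] (6+0,0*2+1) = (6,1)
row: 0 vs 6

buggy=0 correct=6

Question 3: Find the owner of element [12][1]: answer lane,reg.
16,3

r=12->g=4,rb=1  c=1->t=0,b0=1
L=4*4+0=16  i=1*2+1=3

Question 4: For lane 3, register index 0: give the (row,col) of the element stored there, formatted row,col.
lane 3=>3/4=0, 3 mod 4=3
i=0  r:0+0=>0  c:2·3+0=>6

0,6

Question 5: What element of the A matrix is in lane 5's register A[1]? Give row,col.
1,3

L=5→G=5>>2=1, T=5&3=1
[1]→row 1+0=1  col 1·2+1=3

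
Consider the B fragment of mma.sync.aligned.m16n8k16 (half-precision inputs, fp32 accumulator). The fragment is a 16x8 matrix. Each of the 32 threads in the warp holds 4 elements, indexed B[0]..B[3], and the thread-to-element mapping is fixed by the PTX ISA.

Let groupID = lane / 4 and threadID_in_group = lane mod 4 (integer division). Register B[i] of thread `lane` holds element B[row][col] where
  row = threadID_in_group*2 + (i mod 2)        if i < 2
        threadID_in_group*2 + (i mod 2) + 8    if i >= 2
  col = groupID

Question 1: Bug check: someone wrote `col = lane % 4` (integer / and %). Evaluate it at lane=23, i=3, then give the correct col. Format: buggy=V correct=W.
`lane % 4`[23,3]->3
lane 23->23/4=5, 23 mod 4=3
i=3  r:2·3+1+8->15  c:5
col: 3 vs 5

buggy=3 correct=5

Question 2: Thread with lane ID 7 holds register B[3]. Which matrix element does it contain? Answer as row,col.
7: g=1,t=3
[3] (3*2+1+8,1) = (15,1)

15,1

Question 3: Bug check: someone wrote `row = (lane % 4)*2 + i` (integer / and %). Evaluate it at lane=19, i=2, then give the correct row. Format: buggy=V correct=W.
buggy=8 correct=14

`(lane % 4)*2 + i`[19,2]⇒8
lane 19⇒19/4=4, 19 mod 4=3
i=2  r:2·3+0+8⇒14  c:4
row: 8 vs 14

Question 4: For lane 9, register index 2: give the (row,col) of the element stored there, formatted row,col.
10,2

lane 9->9/4=2, 9 mod 4=1
i=2  r:2·1+0+8->10  c:2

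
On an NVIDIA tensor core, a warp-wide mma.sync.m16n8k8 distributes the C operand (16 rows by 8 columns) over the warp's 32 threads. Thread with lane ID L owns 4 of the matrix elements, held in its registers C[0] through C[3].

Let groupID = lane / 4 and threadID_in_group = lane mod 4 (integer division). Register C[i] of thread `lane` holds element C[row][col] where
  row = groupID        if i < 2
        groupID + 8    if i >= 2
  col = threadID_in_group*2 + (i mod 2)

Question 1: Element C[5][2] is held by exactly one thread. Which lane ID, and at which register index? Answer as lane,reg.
r:5=>grp=5,rB=0  c:2=>tig=1,lo=0
L=5*4+1=21  i=0*2+0=0

21,0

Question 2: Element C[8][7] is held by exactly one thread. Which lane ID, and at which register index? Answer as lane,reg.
r=8→G=0,rhi=1  c=7→T=3,p=1
L=0*4+3=3  i=1*2+1=3

3,3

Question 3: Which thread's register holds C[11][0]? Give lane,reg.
12,2

r:11=>grp=3,rB=1  c:0=>tig=0,lo=0
L=3*4+0=12  i=1*2+0=2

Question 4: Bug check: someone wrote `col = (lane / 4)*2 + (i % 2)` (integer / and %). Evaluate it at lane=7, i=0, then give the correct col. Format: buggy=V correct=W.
buggy=2 correct=6

`(lane / 4)*2 + (i % 2)`[7,0]→2
lane 7: G=1 (7/4), T=3 (7%4)
i=0: r=1+0=1, c=3*2+0=6
col: 2 vs 6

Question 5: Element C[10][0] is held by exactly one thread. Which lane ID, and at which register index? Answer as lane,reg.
r=10⇒gr=2,Rb=1  c=0⇒th=0,odd=0
L=2*4+0=8  i=1*2+0=2

8,2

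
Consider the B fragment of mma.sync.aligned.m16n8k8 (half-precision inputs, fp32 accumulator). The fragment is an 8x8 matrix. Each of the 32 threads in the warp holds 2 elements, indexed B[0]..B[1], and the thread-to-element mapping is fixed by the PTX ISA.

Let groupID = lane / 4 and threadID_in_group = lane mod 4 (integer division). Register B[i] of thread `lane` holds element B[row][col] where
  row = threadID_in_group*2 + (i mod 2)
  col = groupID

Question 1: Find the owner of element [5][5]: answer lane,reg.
c=5→G=5  r=5→T=2,p=1
L=5*4+2=22  i=1=1

22,1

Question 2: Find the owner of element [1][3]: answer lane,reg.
12,1

c=3⇒gr=3  r=1⇒th=0,odd=1
L=3*4+0=12  i=1=1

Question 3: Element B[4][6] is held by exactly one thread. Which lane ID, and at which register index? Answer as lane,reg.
26,0

c=6→G=6  r=4→T=2,p=0
L=6*4+2=26  i=0=0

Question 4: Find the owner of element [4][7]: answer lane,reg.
30,0

c=7→G=7  r=4→T=2,p=0
L=7*4+2=30  i=0=0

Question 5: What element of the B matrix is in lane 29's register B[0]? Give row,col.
lane 29→29/4=7, 29 mod 4=1
i=0  r:2·1+0→2  c:7

2,7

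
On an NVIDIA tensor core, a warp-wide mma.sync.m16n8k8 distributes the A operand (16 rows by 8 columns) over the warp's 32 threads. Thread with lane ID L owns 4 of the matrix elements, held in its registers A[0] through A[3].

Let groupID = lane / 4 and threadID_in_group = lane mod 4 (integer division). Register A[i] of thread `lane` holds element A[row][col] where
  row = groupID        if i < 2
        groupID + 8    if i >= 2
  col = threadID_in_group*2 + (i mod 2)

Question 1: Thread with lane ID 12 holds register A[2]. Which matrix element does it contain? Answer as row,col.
L=12=>grp=12>>2=3, tig=12&3=0
[2]=>row 3+8=11  col 0·2+0=0

11,0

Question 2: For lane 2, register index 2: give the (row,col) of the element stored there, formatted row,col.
8,4

L=2->gid=2>>2=0, tid=2&3=2
[2]->row 0+8=8  col 2·2+0=4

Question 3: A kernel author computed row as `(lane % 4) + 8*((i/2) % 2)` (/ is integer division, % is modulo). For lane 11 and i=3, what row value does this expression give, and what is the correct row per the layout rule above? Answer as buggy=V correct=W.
buggy=11 correct=10

`(lane % 4) + 8*((i/2) % 2)`[11,3]⇒11
11: gr=2,th=3
[3] (2+8,3*2+1) = (10,7)
row: 11 vs 10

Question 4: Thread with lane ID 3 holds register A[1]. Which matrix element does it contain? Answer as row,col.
3: grp=0,tig=3
[1] (0+0,3*2+1) = (0,7)

0,7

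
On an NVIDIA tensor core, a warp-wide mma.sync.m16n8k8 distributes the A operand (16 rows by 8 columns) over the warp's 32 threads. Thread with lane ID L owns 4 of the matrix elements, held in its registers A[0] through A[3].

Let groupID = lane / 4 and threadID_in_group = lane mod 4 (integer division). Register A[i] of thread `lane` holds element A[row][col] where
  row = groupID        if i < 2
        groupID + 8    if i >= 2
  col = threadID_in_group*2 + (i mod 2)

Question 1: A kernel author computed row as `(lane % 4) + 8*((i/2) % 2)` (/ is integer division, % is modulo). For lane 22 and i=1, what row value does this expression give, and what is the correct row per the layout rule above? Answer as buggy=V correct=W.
`(lane % 4) + 8*((i/2) % 2)`[22,1]->2
L=22->gid=22>>2=5, tid=22&3=2
[1]->row 5+0=5  col 2·2+1=5
row: 2 vs 5

buggy=2 correct=5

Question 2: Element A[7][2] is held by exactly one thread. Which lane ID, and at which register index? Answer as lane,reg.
29,0

r=7->g=7,rb=0  c=2->t=1,b0=0
L=7*4+1=29  i=0*2+0=0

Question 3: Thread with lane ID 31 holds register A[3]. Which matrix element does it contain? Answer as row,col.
lane 31->31/4=7, 31 mod 4=3
i=3  r:7+8->15  c:2·3+1->7

15,7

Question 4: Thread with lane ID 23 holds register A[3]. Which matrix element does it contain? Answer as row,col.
lane 23⇒23/4=5, 23 mod 4=3
i=3  r:5+8⇒13  c:2·3+1⇒7

13,7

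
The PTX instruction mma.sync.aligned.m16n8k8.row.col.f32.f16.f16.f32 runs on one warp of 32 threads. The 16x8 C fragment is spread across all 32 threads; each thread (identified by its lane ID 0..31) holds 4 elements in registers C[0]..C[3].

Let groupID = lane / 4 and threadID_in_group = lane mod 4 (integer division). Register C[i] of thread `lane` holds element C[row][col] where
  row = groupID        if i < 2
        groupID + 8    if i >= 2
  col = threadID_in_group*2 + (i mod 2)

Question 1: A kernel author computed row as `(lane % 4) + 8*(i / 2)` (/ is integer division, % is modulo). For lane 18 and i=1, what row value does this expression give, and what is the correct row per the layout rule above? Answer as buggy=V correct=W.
`(lane % 4) + 8*(i / 2)`[18,1]->2
L=18->gid=18>>2=4, tid=18&3=2
[1]->row 4+0=4  col 2·2+1=5
row: 2 vs 4

buggy=2 correct=4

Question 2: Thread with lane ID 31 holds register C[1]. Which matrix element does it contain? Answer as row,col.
lane 31->31/4=7, 31 mod 4=3
i=1  r:7+0->7  c:2·3+1->7

7,7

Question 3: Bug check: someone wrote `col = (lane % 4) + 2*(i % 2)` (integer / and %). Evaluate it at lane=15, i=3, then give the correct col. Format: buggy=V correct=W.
buggy=5 correct=7

`(lane % 4) + 2*(i % 2)`[15,3]->5
lane 15->15/4=3, 15 mod 4=3
i=3  r:3+8->11  c:2·3+1->7
col: 5 vs 7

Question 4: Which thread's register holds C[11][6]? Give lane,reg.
15,2

r=11→G=3,rhi=1  c=6→T=3,p=0
L=3*4+3=15  i=1*2+0=2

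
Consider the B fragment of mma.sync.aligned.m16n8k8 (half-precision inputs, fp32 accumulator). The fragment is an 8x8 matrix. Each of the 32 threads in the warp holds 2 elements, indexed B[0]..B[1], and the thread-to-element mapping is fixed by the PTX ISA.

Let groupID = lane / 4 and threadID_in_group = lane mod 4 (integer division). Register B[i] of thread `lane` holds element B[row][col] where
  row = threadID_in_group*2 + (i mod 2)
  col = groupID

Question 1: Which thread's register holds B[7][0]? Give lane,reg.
c=0⇒gr=0  r=7⇒th=3,odd=1
L=0*4+3=3  i=1=1

3,1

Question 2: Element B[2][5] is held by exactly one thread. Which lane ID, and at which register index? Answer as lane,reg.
c=5⇒gr=5  r=2⇒th=1,odd=0
L=5*4+1=21  i=0=0

21,0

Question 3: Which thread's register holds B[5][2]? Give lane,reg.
10,1

c: 2->gid=2  r: 5->tid=2,i&1=1
L=2*4+2=10  i=1=1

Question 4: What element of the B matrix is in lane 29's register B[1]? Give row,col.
lane 29=>29/4=7, 29 mod 4=1
i=1  r:2·1+1=>3  c:7

3,7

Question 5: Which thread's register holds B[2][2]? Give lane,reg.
c:2=>grp=2  r:2=>tig=1,lo=0
L=2*4+1=9  i=0=0

9,0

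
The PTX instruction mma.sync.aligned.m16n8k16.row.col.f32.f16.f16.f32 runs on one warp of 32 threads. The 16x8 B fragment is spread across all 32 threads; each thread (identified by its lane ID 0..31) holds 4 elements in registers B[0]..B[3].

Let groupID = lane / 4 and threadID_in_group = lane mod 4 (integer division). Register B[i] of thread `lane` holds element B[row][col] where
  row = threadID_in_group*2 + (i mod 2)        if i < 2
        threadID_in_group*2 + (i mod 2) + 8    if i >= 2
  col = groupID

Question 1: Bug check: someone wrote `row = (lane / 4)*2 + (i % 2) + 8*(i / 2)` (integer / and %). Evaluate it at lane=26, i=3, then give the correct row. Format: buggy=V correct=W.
`(lane / 4)*2 + (i % 2) + 8*(i / 2)`[26,3]=>21
lane 26=>26/4=6, 26 mod 4=2
i=3  r:2·2+1+8=>13  c:6
row: 21 vs 13

buggy=21 correct=13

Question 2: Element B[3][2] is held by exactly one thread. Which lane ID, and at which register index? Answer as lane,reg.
9,1

c=2->g=2  r=3->rb=0,t=1,b0=1
L=2*4+1=9  i=0*2+1=1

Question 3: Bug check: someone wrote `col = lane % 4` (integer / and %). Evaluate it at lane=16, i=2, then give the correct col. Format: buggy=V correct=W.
`lane % 4`[16,2]⇒0
L=16⇒gr=16>>2=4, th=16&3=0
[2]⇒row 0·2+0+8=8  col gr=4
col: 0 vs 4

buggy=0 correct=4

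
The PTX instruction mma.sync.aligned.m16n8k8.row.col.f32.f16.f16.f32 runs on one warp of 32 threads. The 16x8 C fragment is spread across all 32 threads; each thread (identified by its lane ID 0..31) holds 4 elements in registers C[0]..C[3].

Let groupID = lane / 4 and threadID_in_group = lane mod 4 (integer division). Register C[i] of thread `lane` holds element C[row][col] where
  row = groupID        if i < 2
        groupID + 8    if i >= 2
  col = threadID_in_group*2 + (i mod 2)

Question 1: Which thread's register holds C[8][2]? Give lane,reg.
1,2

r: 8->gid=0,r8=1  c: 2->tid=1,i&1=0
L=0*4+1=1  i=1*2+0=2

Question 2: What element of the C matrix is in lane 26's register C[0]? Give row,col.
6,4

lane 26: G=6 (26/4), T=2 (26%4)
i=0: r=6+0=6, c=2*2+0=4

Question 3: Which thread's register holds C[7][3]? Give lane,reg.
29,1

r=7→G=7,rhi=0  c=3→T=1,p=1
L=7*4+1=29  i=0*2+1=1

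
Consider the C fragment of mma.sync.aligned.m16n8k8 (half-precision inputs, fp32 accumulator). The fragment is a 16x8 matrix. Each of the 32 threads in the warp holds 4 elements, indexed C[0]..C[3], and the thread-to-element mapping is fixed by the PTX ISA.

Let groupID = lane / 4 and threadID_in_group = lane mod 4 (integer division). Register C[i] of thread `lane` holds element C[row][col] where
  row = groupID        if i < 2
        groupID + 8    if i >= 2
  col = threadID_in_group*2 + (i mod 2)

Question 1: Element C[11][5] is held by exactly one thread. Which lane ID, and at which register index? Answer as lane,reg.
14,3

r: 11->gid=3,r8=1  c: 5->tid=2,i&1=1
L=3*4+2=14  i=1*2+1=3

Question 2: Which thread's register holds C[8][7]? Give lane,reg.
3,3

r:8=>grp=0,rB=1  c:7=>tig=3,lo=1
L=0*4+3=3  i=1*2+1=3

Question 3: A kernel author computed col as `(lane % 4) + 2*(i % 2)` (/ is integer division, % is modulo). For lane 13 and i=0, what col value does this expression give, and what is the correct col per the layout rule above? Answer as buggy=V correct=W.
`(lane % 4) + 2*(i % 2)`[13,0]=>1
L=13=>grp=13>>2=3, tig=13&3=1
[0]=>row 3+0=3  col 1·2+0=2
col: 1 vs 2

buggy=1 correct=2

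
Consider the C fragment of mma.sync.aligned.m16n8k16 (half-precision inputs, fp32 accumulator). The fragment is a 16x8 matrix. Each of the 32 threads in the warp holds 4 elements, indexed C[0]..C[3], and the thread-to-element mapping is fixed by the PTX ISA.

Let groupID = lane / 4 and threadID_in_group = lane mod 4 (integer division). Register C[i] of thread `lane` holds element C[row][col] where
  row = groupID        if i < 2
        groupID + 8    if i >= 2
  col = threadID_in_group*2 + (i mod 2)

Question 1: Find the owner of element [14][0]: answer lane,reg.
24,2

r=14->g=6,rb=1  c=0->t=0,b0=0
L=6*4+0=24  i=1*2+0=2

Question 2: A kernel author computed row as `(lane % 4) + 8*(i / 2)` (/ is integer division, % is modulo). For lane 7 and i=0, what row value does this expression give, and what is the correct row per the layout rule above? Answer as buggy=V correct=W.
`(lane % 4) + 8*(i / 2)`[7,0]->3
lane 7->7/4=1, 7 mod 4=3
i=0  r:1+0->1  c:2·3+0->6
row: 3 vs 1

buggy=3 correct=1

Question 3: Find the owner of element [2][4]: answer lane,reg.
10,0

r=2→G=2,rhi=0  c=4→T=2,p=0
L=2*4+2=10  i=0*2+0=0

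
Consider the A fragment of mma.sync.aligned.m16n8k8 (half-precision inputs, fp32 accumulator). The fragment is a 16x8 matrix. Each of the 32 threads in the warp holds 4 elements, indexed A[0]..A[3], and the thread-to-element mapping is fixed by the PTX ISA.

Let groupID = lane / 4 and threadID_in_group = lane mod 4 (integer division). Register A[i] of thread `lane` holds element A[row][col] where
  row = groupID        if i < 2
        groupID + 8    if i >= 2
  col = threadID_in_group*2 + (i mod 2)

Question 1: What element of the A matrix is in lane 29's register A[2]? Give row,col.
lane 29: gr=7 (29/4), th=1 (29%4)
i=2: r=7+8=15, c=1*2+0=2

15,2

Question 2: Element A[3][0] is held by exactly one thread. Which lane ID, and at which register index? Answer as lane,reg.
12,0

r: 3->gid=3,r8=0  c: 0->tid=0,i&1=0
L=3*4+0=12  i=0*2+0=0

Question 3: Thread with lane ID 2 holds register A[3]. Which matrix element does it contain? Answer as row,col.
2: grp=0,tig=2
[3] (0+8,2*2+1) = (8,5)

8,5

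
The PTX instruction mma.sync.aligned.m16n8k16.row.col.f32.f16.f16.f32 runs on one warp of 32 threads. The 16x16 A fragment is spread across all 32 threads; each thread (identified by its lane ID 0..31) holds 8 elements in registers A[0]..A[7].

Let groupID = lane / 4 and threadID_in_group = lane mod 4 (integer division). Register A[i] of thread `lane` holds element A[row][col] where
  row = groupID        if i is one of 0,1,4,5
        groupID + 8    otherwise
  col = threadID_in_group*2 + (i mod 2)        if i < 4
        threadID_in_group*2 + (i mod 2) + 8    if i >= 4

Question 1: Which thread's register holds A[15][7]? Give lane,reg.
31,3

r:15=>grp=7,rB=1  c:7=>cB=0,tig=3,lo=1
L=7*4+3=31  i=0*4+1*2+1=3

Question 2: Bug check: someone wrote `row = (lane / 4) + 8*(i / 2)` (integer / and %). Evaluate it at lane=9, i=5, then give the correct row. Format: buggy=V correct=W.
`(lane / 4) + 8*(i / 2)`[9,5]→18
lane 9→9/4=2, 9 mod 4=1
i=5  r:2+0→2  c:2·1+1+8→11
row: 18 vs 2

buggy=18 correct=2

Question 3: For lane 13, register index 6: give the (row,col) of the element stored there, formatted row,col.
11,10

lane 13=>13/4=3, 13 mod 4=1
i=6  r:3+8=>11  c:2·1+0+8=>10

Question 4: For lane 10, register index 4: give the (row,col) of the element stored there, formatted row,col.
lane 10: grp=2 (10/4), tig=2 (10%4)
i=4: r=2+0=2, c=2*2+0+8=12

2,12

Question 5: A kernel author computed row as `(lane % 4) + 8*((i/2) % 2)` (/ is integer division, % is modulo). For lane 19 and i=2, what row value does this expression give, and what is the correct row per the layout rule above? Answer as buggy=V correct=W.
buggy=11 correct=12

`(lane % 4) + 8*((i/2) % 2)`[19,2]->11
lane 19: gid=4 (19/4), tid=3 (19%4)
i=2: r=4+8=12, c=3*2+0+0=6
row: 11 vs 12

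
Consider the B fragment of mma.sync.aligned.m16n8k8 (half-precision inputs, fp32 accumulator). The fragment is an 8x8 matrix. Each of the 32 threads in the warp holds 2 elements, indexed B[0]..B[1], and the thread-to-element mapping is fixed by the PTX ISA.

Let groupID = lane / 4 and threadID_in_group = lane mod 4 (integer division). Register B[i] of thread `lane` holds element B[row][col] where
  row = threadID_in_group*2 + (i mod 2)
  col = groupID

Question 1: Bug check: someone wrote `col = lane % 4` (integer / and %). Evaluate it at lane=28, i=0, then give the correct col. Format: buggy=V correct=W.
buggy=0 correct=7

`lane % 4`[28,0]→0
28: G=7,T=0
[0] (0*2+0,7) = (0,7)
col: 0 vs 7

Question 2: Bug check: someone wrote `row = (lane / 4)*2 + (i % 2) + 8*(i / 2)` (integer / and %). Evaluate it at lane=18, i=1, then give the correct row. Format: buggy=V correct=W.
`(lane / 4)*2 + (i % 2) + 8*(i / 2)`[18,1]⇒9
18: gr=4,th=2
[1] (2*2+1,4) = (5,4)
row: 9 vs 5

buggy=9 correct=5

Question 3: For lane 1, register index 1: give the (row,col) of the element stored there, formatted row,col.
3,0

L=1=>grp=1>>2=0, tig=1&3=1
[1]=>row 1·2+1=3  col grp=0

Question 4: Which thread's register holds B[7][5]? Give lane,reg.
23,1

c: 5->gid=5  r: 7->tid=3,i&1=1
L=5*4+3=23  i=1=1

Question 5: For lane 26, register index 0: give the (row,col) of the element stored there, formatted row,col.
4,6

26: g=6,t=2
[0] (2*2+0,6) = (4,6)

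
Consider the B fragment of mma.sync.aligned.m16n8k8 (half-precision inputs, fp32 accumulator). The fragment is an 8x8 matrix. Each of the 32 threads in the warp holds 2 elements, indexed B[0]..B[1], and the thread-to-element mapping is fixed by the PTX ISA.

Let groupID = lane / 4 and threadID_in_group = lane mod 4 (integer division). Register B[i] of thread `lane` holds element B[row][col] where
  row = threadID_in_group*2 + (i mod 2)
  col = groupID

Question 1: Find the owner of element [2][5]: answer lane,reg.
21,0

c=5->g=5  r=2->t=1,b0=0
L=5*4+1=21  i=0=0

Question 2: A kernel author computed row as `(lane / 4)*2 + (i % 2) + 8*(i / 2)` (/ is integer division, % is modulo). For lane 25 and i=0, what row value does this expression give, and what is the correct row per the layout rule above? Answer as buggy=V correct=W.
buggy=12 correct=2

`(lane / 4)*2 + (i % 2) + 8*(i / 2)`[25,0]->12
lane 25->25/4=6, 25 mod 4=1
i=0  r:2·1+0->2  c:6
row: 12 vs 2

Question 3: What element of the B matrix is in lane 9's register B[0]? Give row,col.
lane 9: grp=2 (9/4), tig=1 (9%4)
i=0: r=1*2+0=2, c=grp=2

2,2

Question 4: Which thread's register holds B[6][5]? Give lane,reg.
c: 5->gid=5  r: 6->tid=3,i&1=0
L=5*4+3=23  i=0=0

23,0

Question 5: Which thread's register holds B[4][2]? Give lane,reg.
10,0

c=2->g=2  r=4->t=2,b0=0
L=2*4+2=10  i=0=0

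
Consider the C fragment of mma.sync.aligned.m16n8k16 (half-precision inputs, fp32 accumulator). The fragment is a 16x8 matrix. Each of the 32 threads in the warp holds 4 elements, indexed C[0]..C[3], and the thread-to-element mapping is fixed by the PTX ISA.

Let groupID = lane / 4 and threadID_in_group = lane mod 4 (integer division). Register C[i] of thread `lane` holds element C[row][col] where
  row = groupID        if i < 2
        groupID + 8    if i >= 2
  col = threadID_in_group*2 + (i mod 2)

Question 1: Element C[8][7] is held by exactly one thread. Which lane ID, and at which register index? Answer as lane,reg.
3,3

r:8=>grp=0,rB=1  c:7=>tig=3,lo=1
L=0*4+3=3  i=1*2+1=3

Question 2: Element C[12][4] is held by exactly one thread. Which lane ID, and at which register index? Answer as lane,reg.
18,2

r:12=>grp=4,rB=1  c:4=>tig=2,lo=0
L=4*4+2=18  i=1*2+0=2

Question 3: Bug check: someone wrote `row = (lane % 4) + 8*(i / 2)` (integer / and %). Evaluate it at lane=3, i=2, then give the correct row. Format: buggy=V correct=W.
`(lane % 4) + 8*(i / 2)`[3,2]→11
L=3→G=3>>2=0, T=3&3=3
[2]→row 0+8=8  col 3·2+0=6
row: 11 vs 8

buggy=11 correct=8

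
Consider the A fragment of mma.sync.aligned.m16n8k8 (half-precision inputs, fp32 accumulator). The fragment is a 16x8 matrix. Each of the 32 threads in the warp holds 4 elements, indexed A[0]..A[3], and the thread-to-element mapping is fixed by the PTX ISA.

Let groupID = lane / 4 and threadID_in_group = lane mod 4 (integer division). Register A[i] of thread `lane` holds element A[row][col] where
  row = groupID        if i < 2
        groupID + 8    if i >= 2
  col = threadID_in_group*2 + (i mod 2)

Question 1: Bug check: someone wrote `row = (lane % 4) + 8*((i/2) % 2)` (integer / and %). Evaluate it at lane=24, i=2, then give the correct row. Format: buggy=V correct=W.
buggy=8 correct=14

`(lane % 4) + 8*((i/2) % 2)`[24,2]->8
lane 24->24/4=6, 24 mod 4=0
i=2  r:6+8->14  c:2·0+0->0
row: 8 vs 14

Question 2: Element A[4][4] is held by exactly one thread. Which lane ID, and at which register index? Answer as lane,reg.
18,0

r: 4->gid=4,r8=0  c: 4->tid=2,i&1=0
L=4*4+2=18  i=0*2+0=0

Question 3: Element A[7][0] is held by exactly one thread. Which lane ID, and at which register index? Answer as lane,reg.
r: 7->gid=7,r8=0  c: 0->tid=0,i&1=0
L=7*4+0=28  i=0*2+0=0

28,0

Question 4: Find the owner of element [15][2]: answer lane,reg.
29,2

r=15->g=7,rb=1  c=2->t=1,b0=0
L=7*4+1=29  i=1*2+0=2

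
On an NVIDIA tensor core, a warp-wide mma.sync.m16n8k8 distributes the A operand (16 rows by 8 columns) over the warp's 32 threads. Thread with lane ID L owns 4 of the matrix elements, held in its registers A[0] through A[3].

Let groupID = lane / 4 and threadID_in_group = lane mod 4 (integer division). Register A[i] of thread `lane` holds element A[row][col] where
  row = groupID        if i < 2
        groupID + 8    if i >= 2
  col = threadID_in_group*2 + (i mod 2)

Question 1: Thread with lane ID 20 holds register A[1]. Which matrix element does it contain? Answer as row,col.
L=20→G=20>>2=5, T=20&3=0
[1]→row 5+0=5  col 0·2+1=1

5,1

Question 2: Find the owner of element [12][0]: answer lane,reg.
16,2

r:12=>grp=4,rB=1  c:0=>tig=0,lo=0
L=4*4+0=16  i=1*2+0=2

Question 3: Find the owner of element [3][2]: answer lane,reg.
13,0

r=3->g=3,rb=0  c=2->t=1,b0=0
L=3*4+1=13  i=0*2+0=0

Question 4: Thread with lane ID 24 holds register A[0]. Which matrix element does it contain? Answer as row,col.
lane 24⇒24/4=6, 24 mod 4=0
i=0  r:6+0⇒6  c:2·0+0⇒0

6,0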